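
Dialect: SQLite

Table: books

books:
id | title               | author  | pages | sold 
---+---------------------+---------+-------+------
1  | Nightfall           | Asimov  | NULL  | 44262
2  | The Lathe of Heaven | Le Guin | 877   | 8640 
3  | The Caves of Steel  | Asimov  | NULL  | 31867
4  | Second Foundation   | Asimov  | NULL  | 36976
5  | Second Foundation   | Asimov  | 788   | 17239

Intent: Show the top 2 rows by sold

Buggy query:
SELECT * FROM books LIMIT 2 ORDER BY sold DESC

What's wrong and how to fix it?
Bug: ORDER BY cannot follow LIMIT; LIMIT is the final clause

Fix: Swap the clauses: ORDER BY first, then LIMIT

Corrected query:
SELECT * FROM books ORDER BY sold DESC LIMIT 2

Result:
id | title             | author | pages | sold 
---+-------------------+--------+-------+------
1  | Nightfall         | Asimov | NULL  | 44262
4  | Second Foundation | Asimov | NULL  | 36976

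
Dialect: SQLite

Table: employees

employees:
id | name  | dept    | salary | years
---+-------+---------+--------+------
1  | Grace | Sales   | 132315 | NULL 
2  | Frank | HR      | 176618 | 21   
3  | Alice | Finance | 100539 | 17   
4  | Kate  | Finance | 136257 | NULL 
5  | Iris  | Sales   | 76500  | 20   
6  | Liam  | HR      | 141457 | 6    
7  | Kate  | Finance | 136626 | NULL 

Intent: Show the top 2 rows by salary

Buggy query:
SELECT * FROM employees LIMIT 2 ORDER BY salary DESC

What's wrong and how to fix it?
Bug: LIMIT must come after ORDER BY

Fix: Sort with ORDER BY, then apply LIMIT

Corrected query:
SELECT * FROM employees ORDER BY salary DESC LIMIT 2

Result:
id | name  | dept | salary | years
---+-------+------+--------+------
2  | Frank | HR   | 176618 | 21   
6  | Liam  | HR   | 141457 | 6    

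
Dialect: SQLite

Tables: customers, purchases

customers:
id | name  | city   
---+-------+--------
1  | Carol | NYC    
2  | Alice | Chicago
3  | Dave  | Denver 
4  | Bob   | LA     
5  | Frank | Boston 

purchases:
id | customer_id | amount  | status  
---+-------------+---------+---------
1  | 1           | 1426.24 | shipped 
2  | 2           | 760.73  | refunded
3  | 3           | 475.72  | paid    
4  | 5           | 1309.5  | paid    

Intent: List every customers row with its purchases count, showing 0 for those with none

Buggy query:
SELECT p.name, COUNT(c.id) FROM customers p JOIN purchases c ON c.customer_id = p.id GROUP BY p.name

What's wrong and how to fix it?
Bug: INNER JOIN drops customers rows that have no matching purchases rows

Fix: Switch to LEFT JOIN to retain unmatched parent rows

Corrected query:
SELECT p.name, COUNT(c.id) FROM customers p LEFT JOIN purchases c ON c.customer_id = p.id GROUP BY p.name

Result:
name  | COUNT(c.id)
------+------------
Alice | 1          
Bob   | 0          
Carol | 1          
Dave  | 1          
Frank | 1          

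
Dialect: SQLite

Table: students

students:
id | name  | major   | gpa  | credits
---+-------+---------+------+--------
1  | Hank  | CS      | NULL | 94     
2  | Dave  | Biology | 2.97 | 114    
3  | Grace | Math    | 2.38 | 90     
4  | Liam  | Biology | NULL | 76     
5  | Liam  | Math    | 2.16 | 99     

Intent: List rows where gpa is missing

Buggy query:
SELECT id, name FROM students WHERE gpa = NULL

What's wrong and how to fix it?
Bug: Comparing to NULL with '=' never matches; NULL = NULL is unknown, not true

Fix: Replace '= NULL' with 'IS NULL'

Corrected query:
SELECT id, name FROM students WHERE gpa IS NULL

Result:
id | name
---+-----
1  | Hank
4  | Liam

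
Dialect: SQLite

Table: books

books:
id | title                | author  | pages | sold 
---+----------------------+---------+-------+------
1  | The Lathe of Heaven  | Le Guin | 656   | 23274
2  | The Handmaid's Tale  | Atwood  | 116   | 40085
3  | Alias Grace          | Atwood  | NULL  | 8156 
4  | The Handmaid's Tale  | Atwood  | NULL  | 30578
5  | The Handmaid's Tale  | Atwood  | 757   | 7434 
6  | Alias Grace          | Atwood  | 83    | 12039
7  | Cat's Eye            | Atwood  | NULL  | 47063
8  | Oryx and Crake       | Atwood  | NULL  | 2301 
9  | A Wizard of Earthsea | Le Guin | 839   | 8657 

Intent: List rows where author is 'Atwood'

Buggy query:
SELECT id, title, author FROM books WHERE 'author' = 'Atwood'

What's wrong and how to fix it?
Bug: 'author' in single quotes is a string literal, not the column; the comparison is literal-vs-literal and never true

Fix: Reference the column as author without single quotes

Corrected query:
SELECT id, title, author FROM books WHERE author = 'Atwood'

Result:
id | title               | author
---+---------------------+-------
2  | The Handmaid's Tale | Atwood
3  | Alias Grace         | Atwood
4  | The Handmaid's Tale | Atwood
5  | The Handmaid's Tale | Atwood
6  | Alias Grace         | Atwood
7  | Cat's Eye           | Atwood
8  | Oryx and Crake      | Atwood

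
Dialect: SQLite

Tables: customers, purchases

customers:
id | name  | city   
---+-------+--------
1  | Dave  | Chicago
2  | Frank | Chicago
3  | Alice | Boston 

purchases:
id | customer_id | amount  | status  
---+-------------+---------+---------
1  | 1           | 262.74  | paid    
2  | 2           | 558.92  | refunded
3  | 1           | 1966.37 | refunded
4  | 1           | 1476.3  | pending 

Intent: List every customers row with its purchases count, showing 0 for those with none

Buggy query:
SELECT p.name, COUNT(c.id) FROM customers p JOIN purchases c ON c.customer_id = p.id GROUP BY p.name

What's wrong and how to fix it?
Bug: An inner join excludes parents with zero children

Fix: Switch to LEFT JOIN to retain unmatched parent rows

Corrected query:
SELECT p.name, COUNT(c.id) FROM customers p LEFT JOIN purchases c ON c.customer_id = p.id GROUP BY p.name

Result:
name  | COUNT(c.id)
------+------------
Alice | 0          
Dave  | 3          
Frank | 1          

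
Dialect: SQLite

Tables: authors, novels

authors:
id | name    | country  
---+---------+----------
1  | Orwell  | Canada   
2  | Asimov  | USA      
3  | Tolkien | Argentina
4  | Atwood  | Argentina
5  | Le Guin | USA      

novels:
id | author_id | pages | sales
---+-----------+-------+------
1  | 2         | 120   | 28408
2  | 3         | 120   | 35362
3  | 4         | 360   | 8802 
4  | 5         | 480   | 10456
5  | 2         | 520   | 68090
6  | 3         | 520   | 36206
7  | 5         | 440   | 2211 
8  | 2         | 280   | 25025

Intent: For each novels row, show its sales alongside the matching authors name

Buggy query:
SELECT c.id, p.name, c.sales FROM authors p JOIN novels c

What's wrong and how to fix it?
Bug: Missing join condition: each novels row is matched to all authors rows instead of just its own

Fix: Add ON c.author_id = p.id to the JOIN

Corrected query:
SELECT c.id, p.name, c.sales FROM authors p JOIN novels c ON c.author_id = p.id

Result:
id | name    | sales
---+---------+------
1  | Asimov  | 28408
2  | Tolkien | 35362
3  | Atwood  | 8802 
4  | Le Guin | 10456
5  | Asimov  | 68090
6  | Tolkien | 36206
7  | Le Guin | 2211 
8  | Asimov  | 25025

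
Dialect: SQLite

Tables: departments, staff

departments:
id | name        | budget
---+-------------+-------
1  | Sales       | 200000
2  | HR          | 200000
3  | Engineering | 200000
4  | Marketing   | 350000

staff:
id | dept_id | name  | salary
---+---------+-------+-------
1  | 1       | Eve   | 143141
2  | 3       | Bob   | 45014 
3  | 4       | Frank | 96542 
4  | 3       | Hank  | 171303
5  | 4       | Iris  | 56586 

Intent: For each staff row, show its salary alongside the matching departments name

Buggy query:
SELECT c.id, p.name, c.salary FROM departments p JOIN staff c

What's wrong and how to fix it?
Bug: Missing join condition: each staff row is matched to all departments rows instead of just its own

Fix: Add ON c.dept_id = p.id to the JOIN

Corrected query:
SELECT c.id, p.name, c.salary FROM departments p JOIN staff c ON c.dept_id = p.id

Result:
id | name        | salary
---+-------------+-------
1  | Sales       | 143141
2  | Engineering | 45014 
3  | Marketing   | 96542 
4  | Engineering | 171303
5  | Marketing   | 56586 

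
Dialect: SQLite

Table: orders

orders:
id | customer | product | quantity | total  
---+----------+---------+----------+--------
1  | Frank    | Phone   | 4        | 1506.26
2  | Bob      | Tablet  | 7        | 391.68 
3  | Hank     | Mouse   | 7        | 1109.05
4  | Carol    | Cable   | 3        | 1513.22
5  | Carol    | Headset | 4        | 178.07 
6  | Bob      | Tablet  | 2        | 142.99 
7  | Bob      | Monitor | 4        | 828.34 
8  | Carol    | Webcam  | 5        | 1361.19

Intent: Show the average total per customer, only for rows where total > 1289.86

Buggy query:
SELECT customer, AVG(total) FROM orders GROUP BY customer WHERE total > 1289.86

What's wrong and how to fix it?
Bug: WHERE cannot follow GROUP BY

Fix: Place WHERE between FROM and GROUP BY

Corrected query:
SELECT customer, AVG(total) FROM orders WHERE total > 1289.86 GROUP BY customer

Result:
customer | AVG(total)
---------+-----------
Carol    | 1437.205  
Frank    | 1506.26   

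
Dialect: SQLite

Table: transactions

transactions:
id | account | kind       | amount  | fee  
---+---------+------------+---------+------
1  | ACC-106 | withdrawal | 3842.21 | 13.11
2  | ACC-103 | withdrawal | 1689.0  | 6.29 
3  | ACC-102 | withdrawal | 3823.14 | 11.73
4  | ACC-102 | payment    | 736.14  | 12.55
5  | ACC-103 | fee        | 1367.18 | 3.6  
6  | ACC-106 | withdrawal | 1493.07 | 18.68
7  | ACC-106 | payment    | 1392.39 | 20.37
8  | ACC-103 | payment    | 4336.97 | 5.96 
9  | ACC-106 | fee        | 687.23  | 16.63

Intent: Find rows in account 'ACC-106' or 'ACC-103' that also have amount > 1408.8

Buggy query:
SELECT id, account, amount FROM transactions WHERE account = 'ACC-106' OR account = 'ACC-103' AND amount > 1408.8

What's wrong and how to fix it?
Bug: Without parentheses, AND is evaluated before OR, so the amount filter only applies to the 'ACC-103' branch

Fix: Add parentheses around the OR so the AND applies to both alternatives

Corrected query:
SELECT id, account, amount FROM transactions WHERE (account = 'ACC-106' OR account = 'ACC-103') AND amount > 1408.8

Result:
id | account | amount 
---+---------+--------
1  | ACC-106 | 3842.21
2  | ACC-103 | 1689   
6  | ACC-106 | 1493.07
8  | ACC-103 | 4336.97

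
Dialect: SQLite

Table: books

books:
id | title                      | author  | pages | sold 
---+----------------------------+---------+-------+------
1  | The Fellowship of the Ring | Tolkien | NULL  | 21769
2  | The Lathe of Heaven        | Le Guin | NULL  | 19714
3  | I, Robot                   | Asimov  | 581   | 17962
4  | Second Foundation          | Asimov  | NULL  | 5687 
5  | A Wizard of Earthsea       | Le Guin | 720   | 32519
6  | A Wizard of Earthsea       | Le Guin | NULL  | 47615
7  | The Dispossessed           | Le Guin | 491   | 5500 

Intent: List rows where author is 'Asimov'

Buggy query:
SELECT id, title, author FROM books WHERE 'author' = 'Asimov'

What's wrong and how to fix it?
Bug: 'author' in single quotes is a string literal, not the column; the comparison is literal-vs-literal and never true

Fix: Remove the quotes around the column name (or use double quotes for an identifier)

Corrected query:
SELECT id, title, author FROM books WHERE author = 'Asimov'

Result:
id | title             | author
---+-------------------+-------
3  | I, Robot          | Asimov
4  | Second Foundation | Asimov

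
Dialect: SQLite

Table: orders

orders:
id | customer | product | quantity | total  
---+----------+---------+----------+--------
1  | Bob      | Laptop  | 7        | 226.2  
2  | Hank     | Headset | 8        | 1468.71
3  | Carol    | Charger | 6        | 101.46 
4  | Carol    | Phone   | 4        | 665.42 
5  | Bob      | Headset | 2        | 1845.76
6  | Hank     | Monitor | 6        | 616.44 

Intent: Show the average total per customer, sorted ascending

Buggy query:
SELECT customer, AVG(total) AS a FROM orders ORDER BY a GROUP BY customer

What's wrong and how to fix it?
Bug: ORDER BY appears before GROUP BY; SQL clause order requires GROUP BY first

Fix: Move ORDER BY to the end, after GROUP BY

Corrected query:
SELECT customer, AVG(total) AS a FROM orders GROUP BY customer ORDER BY a

Result:
customer | a       
---------+---------
Carol    | 383.44  
Bob      | 1035.98 
Hank     | 1042.575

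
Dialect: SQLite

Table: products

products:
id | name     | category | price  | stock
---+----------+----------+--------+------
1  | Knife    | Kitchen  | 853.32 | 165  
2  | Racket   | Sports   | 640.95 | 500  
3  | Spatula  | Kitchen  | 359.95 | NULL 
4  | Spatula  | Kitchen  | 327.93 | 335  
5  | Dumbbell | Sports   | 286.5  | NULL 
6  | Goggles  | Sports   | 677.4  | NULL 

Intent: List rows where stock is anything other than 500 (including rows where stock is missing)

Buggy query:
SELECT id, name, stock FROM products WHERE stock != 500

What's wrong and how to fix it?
Bug: 'stock != 500' is unknown when stock is NULL, so NULL rows are silently excluded

Fix: Handle NULL separately with IS NULL alongside the inequality

Corrected query:
SELECT id, name, stock FROM products WHERE stock != 500 OR stock IS NULL

Result:
id | name     | stock
---+----------+------
1  | Knife    | 165  
3  | Spatula  | NULL 
4  | Spatula  | 335  
5  | Dumbbell | NULL 
6  | Goggles  | NULL 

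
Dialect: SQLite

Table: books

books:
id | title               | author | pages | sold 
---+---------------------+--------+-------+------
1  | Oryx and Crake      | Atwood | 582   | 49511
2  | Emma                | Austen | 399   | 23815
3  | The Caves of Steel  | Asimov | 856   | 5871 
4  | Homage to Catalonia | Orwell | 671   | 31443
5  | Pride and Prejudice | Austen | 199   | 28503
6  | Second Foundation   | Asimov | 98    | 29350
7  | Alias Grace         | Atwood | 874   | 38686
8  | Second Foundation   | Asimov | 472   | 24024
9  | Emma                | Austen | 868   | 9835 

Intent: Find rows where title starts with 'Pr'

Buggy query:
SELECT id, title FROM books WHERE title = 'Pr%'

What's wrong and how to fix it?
Bug: '=' compares the literal string including the % character; pattern matching needs LIKE

Fix: Replace '=' with LIKE so 'Pr%' is treated as a pattern

Corrected query:
SELECT id, title FROM books WHERE title LIKE 'Pr%'

Result:
id | title              
---+--------------------
5  | Pride and Prejudice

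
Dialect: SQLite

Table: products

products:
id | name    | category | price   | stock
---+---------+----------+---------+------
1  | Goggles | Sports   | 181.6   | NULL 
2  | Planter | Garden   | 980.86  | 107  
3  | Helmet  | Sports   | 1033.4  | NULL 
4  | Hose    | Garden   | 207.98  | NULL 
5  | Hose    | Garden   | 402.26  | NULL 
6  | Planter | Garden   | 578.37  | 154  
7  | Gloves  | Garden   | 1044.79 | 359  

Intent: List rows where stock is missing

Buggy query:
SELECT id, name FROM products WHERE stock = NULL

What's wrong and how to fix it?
Bug: Comparing to NULL with '=' never matches; NULL = NULL is unknown, not true

Fix: Replace '= NULL' with 'IS NULL'

Corrected query:
SELECT id, name FROM products WHERE stock IS NULL

Result:
id | name   
---+--------
1  | Goggles
3  | Helmet 
4  | Hose   
5  | Hose   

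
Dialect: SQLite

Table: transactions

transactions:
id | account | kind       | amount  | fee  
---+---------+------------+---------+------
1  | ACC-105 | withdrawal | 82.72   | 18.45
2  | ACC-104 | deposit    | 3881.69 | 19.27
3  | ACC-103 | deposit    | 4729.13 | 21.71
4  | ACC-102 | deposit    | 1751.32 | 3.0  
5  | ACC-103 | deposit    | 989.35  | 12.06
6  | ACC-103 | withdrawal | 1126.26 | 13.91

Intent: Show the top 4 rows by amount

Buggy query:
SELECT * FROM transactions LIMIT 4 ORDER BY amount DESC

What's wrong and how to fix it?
Bug: ORDER BY cannot follow LIMIT; LIMIT is the final clause

Fix: Swap the clauses: ORDER BY first, then LIMIT

Corrected query:
SELECT * FROM transactions ORDER BY amount DESC LIMIT 4

Result:
id | account | kind       | amount  | fee  
---+---------+------------+---------+------
3  | ACC-103 | deposit    | 4729.13 | 21.71
2  | ACC-104 | deposit    | 3881.69 | 19.27
4  | ACC-102 | deposit    | 1751.32 | 3    
6  | ACC-103 | withdrawal | 1126.26 | 13.91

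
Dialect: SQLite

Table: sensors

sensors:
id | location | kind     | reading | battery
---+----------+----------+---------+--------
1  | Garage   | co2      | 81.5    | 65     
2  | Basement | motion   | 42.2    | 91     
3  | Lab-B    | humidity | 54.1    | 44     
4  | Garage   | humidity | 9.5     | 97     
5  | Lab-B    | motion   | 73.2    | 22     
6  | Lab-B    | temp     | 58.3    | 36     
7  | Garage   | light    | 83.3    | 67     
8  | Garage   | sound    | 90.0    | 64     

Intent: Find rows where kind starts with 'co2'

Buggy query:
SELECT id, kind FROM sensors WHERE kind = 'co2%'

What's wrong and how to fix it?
Bug: '=' compares the literal string including the % character; pattern matching needs LIKE

Fix: Use LIKE for wildcard pattern matching

Corrected query:
SELECT id, kind FROM sensors WHERE kind LIKE 'co2%'

Result:
id | kind
---+-----
1  | co2 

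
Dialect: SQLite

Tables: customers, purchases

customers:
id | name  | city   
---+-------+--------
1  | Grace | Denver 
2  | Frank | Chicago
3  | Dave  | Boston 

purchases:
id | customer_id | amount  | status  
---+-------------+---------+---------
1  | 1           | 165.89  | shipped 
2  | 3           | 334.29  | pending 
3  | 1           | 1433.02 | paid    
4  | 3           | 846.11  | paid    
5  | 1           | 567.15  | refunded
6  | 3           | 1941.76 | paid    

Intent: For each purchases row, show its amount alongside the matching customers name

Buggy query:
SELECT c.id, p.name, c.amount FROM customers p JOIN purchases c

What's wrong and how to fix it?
Bug: Missing join condition: each purchases row is matched to all customers rows instead of just its own

Fix: Specify the join condition linking the foreign key to the parent id

Corrected query:
SELECT c.id, p.name, c.amount FROM customers p JOIN purchases c ON c.customer_id = p.id

Result:
id | name  | amount 
---+-------+--------
1  | Grace | 165.89 
2  | Dave  | 334.29 
3  | Grace | 1433.02
4  | Dave  | 846.11 
5  | Grace | 567.15 
6  | Dave  | 1941.76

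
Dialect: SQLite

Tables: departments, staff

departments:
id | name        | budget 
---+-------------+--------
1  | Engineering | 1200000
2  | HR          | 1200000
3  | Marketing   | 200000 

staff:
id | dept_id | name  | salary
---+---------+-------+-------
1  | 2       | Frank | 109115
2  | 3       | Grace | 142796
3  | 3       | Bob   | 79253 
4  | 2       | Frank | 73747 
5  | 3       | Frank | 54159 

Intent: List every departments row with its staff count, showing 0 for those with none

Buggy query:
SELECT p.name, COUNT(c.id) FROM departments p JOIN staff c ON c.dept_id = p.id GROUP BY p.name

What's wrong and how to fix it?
Bug: An inner join excludes parents with zero children

Fix: Switch to LEFT JOIN to retain unmatched parent rows

Corrected query:
SELECT p.name, COUNT(c.id) FROM departments p LEFT JOIN staff c ON c.dept_id = p.id GROUP BY p.name

Result:
name        | COUNT(c.id)
------------+------------
Engineering | 0          
HR          | 2          
Marketing   | 3          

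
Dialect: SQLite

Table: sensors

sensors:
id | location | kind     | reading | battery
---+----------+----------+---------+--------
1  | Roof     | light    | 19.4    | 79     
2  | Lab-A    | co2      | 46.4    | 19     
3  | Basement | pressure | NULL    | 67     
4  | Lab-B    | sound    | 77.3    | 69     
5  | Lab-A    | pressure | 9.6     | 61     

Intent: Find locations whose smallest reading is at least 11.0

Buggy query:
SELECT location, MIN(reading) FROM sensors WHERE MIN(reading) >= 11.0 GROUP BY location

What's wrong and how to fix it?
Bug: Aggregates like MIN are computed per group after WHERE runs

Fix: Replace WHERE with HAVING after the GROUP BY

Corrected query:
SELECT location, MIN(reading) FROM sensors GROUP BY location HAVING MIN(reading) >= 11.0

Result:
location | MIN(reading)
---------+-------------
Lab-B    | 77.3        
Roof     | 19.4        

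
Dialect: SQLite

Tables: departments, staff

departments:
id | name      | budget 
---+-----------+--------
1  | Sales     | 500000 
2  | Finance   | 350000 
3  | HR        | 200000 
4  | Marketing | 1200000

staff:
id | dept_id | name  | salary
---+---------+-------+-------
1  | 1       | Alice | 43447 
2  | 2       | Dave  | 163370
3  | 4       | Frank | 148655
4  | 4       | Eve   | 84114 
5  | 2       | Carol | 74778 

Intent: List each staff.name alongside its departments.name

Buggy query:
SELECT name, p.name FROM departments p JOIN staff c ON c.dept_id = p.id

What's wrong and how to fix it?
Bug: Both tables have a 'name' column; the unqualified reference is ambiguous

Fix: Qualify the column with its table alias (c.name)

Corrected query:
SELECT c.name, p.name FROM departments p JOIN staff c ON c.dept_id = p.id

Result:
name  | name     
------+----------
Alice | Sales    
Dave  | Finance  
Frank | Marketing
Eve   | Marketing
Carol | Finance  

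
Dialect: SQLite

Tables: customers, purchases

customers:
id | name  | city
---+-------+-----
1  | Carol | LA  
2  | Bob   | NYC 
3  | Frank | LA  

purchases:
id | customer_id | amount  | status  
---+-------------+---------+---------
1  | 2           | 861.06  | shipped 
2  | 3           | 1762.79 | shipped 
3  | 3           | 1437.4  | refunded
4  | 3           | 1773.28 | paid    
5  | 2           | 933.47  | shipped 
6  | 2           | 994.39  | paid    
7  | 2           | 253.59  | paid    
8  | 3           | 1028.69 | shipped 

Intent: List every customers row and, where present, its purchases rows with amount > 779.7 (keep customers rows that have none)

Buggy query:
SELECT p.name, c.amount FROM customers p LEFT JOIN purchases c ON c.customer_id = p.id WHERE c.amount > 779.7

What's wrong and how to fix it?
Bug: Filtering c.amount in WHERE discards the NULL rows produced by LEFT JOIN, turning it into an inner join

Fix: Put 'c.amount > 779.7' in the JOIN's ON clause instead of WHERE

Corrected query:
SELECT p.name, c.amount FROM customers p LEFT JOIN purchases c ON c.customer_id = p.id AND c.amount > 779.7

Result:
name  | amount 
------+--------
Carol | NULL   
Bob   | 861.06 
Bob   | 933.47 
Bob   | 994.39 
Frank | 1028.69
Frank | 1437.4 
Frank | 1762.79
Frank | 1773.28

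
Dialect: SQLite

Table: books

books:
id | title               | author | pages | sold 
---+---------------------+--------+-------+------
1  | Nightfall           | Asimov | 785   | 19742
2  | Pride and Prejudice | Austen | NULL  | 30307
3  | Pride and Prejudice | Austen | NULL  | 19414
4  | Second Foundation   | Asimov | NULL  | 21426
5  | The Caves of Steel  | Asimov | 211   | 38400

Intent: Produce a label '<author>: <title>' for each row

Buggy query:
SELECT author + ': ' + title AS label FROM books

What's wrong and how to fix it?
Bug: SQLite uses || for string concatenation; + coerces text to numbers (yielding 0)

Fix: Replace + with || to concatenate text

Corrected query:
SELECT author || ': ' || title AS label FROM books

Result:
label                      
---------------------------
Asimov: Nightfall          
Austen: Pride and Prejudice
Austen: Pride and Prejudice
Asimov: Second Foundation  
Asimov: The Caves of Steel 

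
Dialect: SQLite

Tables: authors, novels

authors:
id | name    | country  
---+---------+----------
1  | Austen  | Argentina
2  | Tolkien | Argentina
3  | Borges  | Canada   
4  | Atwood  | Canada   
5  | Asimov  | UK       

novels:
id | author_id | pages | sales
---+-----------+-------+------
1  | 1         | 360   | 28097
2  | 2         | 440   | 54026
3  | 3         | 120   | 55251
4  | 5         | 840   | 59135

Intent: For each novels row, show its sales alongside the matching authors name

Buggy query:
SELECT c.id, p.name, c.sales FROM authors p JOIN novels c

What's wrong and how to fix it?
Bug: Missing join condition: each novels row is matched to all authors rows instead of just its own

Fix: Add ON c.author_id = p.id to the JOIN

Corrected query:
SELECT c.id, p.name, c.sales FROM authors p JOIN novels c ON c.author_id = p.id

Result:
id | name    | sales
---+---------+------
1  | Austen  | 28097
2  | Tolkien | 54026
3  | Borges  | 55251
4  | Asimov  | 59135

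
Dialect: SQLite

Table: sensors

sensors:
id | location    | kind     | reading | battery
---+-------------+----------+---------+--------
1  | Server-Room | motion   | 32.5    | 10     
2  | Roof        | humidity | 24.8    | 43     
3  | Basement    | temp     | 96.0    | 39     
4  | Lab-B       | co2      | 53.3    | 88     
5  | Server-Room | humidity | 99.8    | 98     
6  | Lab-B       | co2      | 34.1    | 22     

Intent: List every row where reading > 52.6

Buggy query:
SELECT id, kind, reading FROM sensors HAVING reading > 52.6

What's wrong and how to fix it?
Bug: HAVING filters the output of aggregation, but this query has no GROUP BY and no aggregate functions, so SQLite rejects it (HAVING clause on a non-aggregate query); the condition here is per row

Fix: Replace HAVING with WHERE since the condition applies to individual rows

Corrected query:
SELECT id, kind, reading FROM sensors WHERE reading > 52.6

Result:
id | kind     | reading
---+----------+--------
3  | temp     | 96     
4  | co2      | 53.3   
5  | humidity | 99.8   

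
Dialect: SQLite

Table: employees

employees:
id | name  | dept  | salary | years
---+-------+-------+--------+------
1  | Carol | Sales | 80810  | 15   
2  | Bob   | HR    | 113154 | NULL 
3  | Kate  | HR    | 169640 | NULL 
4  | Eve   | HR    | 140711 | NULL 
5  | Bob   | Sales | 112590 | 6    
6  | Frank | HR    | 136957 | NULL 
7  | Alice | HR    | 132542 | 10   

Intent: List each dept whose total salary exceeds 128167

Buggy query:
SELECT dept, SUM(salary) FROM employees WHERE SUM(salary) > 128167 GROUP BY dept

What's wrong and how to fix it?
Bug: WHERE runs before GROUP BY, so aggregates aren't available there

Fix: Use HAVING (which filters groups after aggregation) instead of WHERE

Corrected query:
SELECT dept, SUM(salary) FROM employees GROUP BY dept HAVING SUM(salary) > 128167

Result:
dept  | SUM(salary)
------+------------
HR    | 693004     
Sales | 193400     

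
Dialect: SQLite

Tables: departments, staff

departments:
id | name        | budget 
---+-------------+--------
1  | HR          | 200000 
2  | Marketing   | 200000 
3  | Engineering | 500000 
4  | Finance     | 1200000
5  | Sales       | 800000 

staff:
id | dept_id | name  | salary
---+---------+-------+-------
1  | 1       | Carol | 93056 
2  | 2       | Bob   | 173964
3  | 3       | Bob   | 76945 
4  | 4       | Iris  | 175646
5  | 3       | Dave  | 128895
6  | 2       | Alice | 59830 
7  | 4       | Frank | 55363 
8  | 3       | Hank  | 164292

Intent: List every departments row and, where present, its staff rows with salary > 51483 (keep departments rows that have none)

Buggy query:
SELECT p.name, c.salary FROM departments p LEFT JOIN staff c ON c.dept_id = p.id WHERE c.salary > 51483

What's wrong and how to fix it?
Bug: A WHERE condition on the right-hand table after LEFT JOIN drops unmatched parents

Fix: Put 'c.salary > 51483' in the JOIN's ON clause instead of WHERE

Corrected query:
SELECT p.name, c.salary FROM departments p LEFT JOIN staff c ON c.dept_id = p.id AND c.salary > 51483

Result:
name        | salary
------------+-------
HR          | 93056 
Marketing   | 59830 
Marketing   | 173964
Engineering | 76945 
Engineering | 128895
Engineering | 164292
Finance     | 55363 
Finance     | 175646
Sales       | NULL  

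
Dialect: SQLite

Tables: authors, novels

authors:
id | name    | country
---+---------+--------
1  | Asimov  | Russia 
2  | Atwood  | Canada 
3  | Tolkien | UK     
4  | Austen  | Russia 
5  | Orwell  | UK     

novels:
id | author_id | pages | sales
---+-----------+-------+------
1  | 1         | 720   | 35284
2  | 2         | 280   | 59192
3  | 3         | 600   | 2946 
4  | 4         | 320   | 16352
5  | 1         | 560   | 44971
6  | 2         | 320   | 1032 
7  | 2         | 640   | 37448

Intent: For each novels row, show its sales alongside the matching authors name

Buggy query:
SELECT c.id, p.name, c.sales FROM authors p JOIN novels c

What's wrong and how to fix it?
Bug: JOIN with no ON clause produces a cartesian product; every novels row pairs with every authors row

Fix: Specify the join condition linking the foreign key to the parent id

Corrected query:
SELECT c.id, p.name, c.sales FROM authors p JOIN novels c ON c.author_id = p.id

Result:
id | name    | sales
---+---------+------
1  | Asimov  | 35284
2  | Atwood  | 59192
3  | Tolkien | 2946 
4  | Austen  | 16352
5  | Asimov  | 44971
6  | Atwood  | 1032 
7  | Atwood  | 37448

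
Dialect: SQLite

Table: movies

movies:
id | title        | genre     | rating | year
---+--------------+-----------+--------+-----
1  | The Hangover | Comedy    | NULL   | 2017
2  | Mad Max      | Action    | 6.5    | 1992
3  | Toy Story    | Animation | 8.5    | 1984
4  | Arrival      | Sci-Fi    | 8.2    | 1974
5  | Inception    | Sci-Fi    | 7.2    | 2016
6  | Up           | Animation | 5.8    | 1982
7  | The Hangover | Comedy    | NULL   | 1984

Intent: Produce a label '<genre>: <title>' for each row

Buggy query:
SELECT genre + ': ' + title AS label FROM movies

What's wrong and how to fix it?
Bug: '+' is numeric addition; on text columns SQLite converts them to 0 instead of concatenating

Fix: Use the || operator for string concatenation

Corrected query:
SELECT genre || ': ' || title AS label FROM movies

Result:
label               
--------------------
Comedy: The Hangover
Action: Mad Max     
Animation: Toy Story
Sci-Fi: Arrival     
Sci-Fi: Inception   
Animation: Up       
Comedy: The Hangover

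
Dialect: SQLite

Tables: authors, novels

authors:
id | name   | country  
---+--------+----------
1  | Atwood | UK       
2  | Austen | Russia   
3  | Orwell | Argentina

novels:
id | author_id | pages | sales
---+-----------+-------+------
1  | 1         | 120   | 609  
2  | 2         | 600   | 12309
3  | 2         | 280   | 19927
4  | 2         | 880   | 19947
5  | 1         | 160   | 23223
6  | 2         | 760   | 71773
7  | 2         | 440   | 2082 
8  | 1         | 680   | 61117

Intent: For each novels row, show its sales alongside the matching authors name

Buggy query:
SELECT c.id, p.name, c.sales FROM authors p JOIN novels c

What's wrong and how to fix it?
Bug: JOIN with no ON clause produces a cartesian product; every novels row pairs with every authors row

Fix: Specify the join condition linking the foreign key to the parent id

Corrected query:
SELECT c.id, p.name, c.sales FROM authors p JOIN novels c ON c.author_id = p.id

Result:
id | name   | sales
---+--------+------
1  | Atwood | 609  
2  | Austen | 12309
3  | Austen | 19927
4  | Austen | 19947
5  | Atwood | 23223
6  | Austen | 71773
7  | Austen | 2082 
8  | Atwood | 61117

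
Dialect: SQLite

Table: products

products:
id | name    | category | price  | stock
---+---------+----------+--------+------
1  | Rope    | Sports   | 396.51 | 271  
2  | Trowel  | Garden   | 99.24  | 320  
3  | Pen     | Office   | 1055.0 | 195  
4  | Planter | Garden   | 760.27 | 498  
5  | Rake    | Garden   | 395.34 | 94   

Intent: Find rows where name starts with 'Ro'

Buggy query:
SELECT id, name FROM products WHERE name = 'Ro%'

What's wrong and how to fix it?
Bug: '=' compares the literal string including the % character; pattern matching needs LIKE

Fix: Replace '=' with LIKE so 'Ro%' is treated as a pattern

Corrected query:
SELECT id, name FROM products WHERE name LIKE 'Ro%'

Result:
id | name
---+-----
1  | Rope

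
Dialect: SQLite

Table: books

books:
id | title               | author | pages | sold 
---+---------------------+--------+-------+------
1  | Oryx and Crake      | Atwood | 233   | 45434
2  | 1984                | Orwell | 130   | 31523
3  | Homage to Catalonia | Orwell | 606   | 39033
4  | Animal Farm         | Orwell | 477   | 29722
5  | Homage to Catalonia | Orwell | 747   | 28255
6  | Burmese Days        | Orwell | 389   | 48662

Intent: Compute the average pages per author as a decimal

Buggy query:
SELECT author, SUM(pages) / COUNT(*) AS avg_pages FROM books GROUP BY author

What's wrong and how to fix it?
Bug: SUM(pages) and COUNT(*) are both integers; the division truncates the fractional part

Fix: Multiply by 1.0 (or CAST to REAL) to force floating-point division

Corrected query:
SELECT author, SUM(pages) * 1.0 / COUNT(*) AS avg_pages FROM books GROUP BY author

Result:
author | avg_pages
-------+----------
Atwood | 233      
Orwell | 469.8    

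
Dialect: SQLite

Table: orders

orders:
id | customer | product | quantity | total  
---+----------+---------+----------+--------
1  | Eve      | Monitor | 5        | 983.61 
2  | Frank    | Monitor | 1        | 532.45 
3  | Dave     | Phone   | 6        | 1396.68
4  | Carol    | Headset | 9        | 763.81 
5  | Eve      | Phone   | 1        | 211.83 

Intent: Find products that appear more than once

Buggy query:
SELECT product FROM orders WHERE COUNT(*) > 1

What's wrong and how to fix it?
Bug: WHERE can't reference COUNT(*); aggregates are computed after WHERE

Fix: GROUP BY product, then filter groups with HAVING COUNT(*) > 1

Corrected query:
SELECT product FROM orders GROUP BY product HAVING COUNT(*) > 1

Result:
product
-------
Monitor
Phone  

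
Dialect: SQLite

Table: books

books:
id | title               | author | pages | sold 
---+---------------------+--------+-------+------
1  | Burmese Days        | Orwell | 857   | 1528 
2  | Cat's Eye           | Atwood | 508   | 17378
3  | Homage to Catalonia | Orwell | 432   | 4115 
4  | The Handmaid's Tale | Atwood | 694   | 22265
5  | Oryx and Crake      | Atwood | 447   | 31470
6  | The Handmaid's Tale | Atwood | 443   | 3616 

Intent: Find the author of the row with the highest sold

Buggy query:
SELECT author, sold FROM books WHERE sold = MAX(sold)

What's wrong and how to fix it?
Bug: MAX(sold) is an aggregate and cannot be used directly in WHERE

Fix: Wrap MAX in a scalar subquery so WHERE compares against a single value

Corrected query:
SELECT author, sold FROM books WHERE sold = (SELECT MAX(sold) FROM books)

Result:
author | sold 
-------+------
Atwood | 31470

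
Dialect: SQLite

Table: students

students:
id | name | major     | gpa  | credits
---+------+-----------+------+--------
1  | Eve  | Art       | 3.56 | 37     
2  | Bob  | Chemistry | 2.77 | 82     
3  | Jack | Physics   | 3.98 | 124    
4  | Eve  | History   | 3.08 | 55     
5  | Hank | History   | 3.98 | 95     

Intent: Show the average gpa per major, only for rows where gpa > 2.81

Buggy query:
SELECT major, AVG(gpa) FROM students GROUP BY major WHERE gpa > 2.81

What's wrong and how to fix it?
Bug: Row-level WHERE must come before GROUP BY in the clause order

Fix: Place WHERE between FROM and GROUP BY

Corrected query:
SELECT major, AVG(gpa) FROM students WHERE gpa > 2.81 GROUP BY major

Result:
major   | AVG(gpa)
--------+---------
Art     | 3.56    
History | 3.53    
Physics | 3.98    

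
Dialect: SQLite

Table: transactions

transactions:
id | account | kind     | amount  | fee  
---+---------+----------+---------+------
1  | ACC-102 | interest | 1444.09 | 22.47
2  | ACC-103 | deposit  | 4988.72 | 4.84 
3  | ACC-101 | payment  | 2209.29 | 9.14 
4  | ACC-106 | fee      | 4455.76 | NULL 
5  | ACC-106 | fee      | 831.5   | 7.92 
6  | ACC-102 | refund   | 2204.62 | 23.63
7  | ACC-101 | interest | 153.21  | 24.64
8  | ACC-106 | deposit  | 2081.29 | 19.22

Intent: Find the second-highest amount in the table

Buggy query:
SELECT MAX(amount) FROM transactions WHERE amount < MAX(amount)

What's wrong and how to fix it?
Bug: The inner MAX is an aggregate inside WHERE, which is not allowed

Fix: Compute the overall MAX in a subquery, then take MAX of rows below it

Corrected query:
SELECT MAX(amount) FROM transactions WHERE amount < (SELECT MAX(amount) FROM transactions)

Result:
MAX(amount)
-----------
4455.76    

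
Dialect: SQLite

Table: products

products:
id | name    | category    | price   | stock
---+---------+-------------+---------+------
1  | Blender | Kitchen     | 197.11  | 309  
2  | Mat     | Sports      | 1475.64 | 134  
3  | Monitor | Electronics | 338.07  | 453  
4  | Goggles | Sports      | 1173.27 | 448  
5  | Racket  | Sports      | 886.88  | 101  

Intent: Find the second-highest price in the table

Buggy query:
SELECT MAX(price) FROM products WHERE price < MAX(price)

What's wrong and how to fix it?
Bug: MAX(price) on the right of the comparison is an aggregate-in-WHERE error

Fix: Compute the overall MAX in a subquery, then take MAX of rows below it

Corrected query:
SELECT MAX(price) FROM products WHERE price < (SELECT MAX(price) FROM products)

Result:
MAX(price)
----------
1173.27   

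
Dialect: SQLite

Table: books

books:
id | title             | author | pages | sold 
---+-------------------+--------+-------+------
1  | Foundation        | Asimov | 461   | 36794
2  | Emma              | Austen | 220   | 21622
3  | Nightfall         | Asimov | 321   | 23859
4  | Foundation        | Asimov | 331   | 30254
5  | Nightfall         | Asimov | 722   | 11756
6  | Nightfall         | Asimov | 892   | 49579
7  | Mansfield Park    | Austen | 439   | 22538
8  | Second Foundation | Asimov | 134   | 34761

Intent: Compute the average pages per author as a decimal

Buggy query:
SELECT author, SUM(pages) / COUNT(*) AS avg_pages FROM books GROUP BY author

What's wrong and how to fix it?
Bug: SUM(pages) and COUNT(*) are both integers; the division truncates the fractional part

Fix: Cast one side to REAL so the division keeps the fractional part

Corrected query:
SELECT author, SUM(pages) * 1.0 / COUNT(*) AS avg_pages FROM books GROUP BY author

Result:
author | avg_pages 
-------+-----------
Asimov | 476.833333
Austen | 329.5     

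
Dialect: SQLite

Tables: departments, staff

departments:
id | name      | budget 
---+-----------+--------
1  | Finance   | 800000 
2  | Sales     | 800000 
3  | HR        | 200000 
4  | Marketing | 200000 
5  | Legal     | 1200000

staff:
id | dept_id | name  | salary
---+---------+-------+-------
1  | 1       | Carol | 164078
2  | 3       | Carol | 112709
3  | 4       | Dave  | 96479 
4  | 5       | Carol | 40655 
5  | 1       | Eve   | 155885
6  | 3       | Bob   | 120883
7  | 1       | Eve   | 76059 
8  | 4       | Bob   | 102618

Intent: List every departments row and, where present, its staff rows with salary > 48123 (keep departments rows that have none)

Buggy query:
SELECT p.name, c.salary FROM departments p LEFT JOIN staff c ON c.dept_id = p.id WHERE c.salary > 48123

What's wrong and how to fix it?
Bug: A WHERE condition on the right-hand table after LEFT JOIN drops unmatched parents

Fix: Put 'c.salary > 48123' in the JOIN's ON clause instead of WHERE

Corrected query:
SELECT p.name, c.salary FROM departments p LEFT JOIN staff c ON c.dept_id = p.id AND c.salary > 48123

Result:
name      | salary
----------+-------
Finance   | 76059 
Finance   | 155885
Finance   | 164078
Sales     | NULL  
HR        | 112709
HR        | 120883
Marketing | 96479 
Marketing | 102618
Legal     | NULL  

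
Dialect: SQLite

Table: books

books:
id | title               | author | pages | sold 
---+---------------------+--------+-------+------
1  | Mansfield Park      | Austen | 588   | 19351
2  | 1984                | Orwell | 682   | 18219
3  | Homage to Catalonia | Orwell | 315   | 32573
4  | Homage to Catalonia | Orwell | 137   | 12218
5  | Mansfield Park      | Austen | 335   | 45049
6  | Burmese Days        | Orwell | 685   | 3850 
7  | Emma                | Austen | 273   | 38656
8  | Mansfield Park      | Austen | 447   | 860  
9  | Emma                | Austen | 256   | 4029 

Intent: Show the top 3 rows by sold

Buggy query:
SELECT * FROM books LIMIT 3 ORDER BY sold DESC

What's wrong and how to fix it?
Bug: LIMIT must come after ORDER BY

Fix: Swap the clauses: ORDER BY first, then LIMIT

Corrected query:
SELECT * FROM books ORDER BY sold DESC LIMIT 3

Result:
id | title               | author | pages | sold 
---+---------------------+--------+-------+------
5  | Mansfield Park      | Austen | 335   | 45049
7  | Emma                | Austen | 273   | 38656
3  | Homage to Catalonia | Orwell | 315   | 32573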